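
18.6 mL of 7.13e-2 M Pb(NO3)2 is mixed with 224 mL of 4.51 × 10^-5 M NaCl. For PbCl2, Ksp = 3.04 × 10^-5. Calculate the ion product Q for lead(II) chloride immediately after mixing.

9.48e-12

Total volume = 18.6 + 224 = 242.6 mL.
[Pb^2+] = 7.13 × 10^-2 × (18.6/242.6) = 5.467 x 10^-3 M
[Cl^-] = 4.51 x 10^-5 × (224/242.6) = 4.164 x 10^-5 M
PbCl2(s) ⇌ Pb^2+ + 2 Cl^-, so Q = [Pb^2+][Cl^-]^2
Q = (5.467 × 10^-3)(4.164 × 10^-5)^2 = 9.48 × 10^-12
Q < Ksp, so no precipitate of PbCl2 forms.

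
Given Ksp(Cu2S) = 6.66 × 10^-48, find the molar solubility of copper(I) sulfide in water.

Cu2S(s) <=> 2 Cu^+(aq) + S^2-(aq)
Ksp = [Cu^+]^2[S^2-]
Let s = molar solubility. Then [Cu^+] = 2s and [S^2-] = s.
Ksp = (2s)^2s = 4s^3
s^3 = 6.66 × 10^-48 / 4, so s = 1.19 × 10^-16 M

s ≈ 1.19 × 10^-16 M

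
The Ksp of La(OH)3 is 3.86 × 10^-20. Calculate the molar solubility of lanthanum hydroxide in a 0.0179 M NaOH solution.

La(OH)3(s) <=> La^3+(aq) + 3 OH^-(aq)
Ksp = [La^3+][OH^-]^3
Let s = moles of La(OH)3 that dissolve per litre. [La^3+] = s, [OH^-] = 0.0179 + 3s ≈ 0.0179 (common-ion effect: OH^- is already 0.0179 M).
Ksp ≈ s × (0.0179)^3
s = 6.73 x 10^-15 M
Check: 3s = 2.0 × 10^-14 ≪ 0.0179, so the approximation is valid.

s = 6.73 x 10^-15 M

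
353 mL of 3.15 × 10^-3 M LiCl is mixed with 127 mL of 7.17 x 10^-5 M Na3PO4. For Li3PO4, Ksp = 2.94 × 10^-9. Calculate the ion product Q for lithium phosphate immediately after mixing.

Q ≈ 2.36 × 10^-13

Total volume = 353 + 127 = 480 mL.
[Li^+] = 3.15 x 10^-3 × (353/480) = 2.317 x 10^-3 M
[PO4^3-] = 7.17 × 10^-5 × (127/480) = 1.897 × 10^-5 M
Li3PO4(s) ⇌ 3 Li^+ + PO4^3-, so Q = [Li^+]^3[PO4^3-]
Q = (2.317 x 10^-3)^3(1.897 x 10^-5) = 2.36 x 10^-13
Q < Ksp, so no precipitate of Li3PO4 forms.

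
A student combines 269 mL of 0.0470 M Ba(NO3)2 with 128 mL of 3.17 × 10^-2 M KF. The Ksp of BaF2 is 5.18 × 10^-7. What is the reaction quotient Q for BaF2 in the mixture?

Total volume = 269 + 128 = 397 mL.
[Ba^2+] = 4.70 × 10^-2 × (269/397) = 3.185 × 10^-2 M
[F^-] = 3.17 × 10^-2 × (128/397) = 1.022 × 10^-2 M
BaF2(s) <=> Ba^2+ + 2 F^-, so Q = [Ba^2+][F^-]^2
Q = (3.185 x 10^-2)(1.022 × 10^-2)^2 = 3.33 × 10^-6
Q > Ksp, so BaF2 will precipitate.

Q = 3.33 × 10^-6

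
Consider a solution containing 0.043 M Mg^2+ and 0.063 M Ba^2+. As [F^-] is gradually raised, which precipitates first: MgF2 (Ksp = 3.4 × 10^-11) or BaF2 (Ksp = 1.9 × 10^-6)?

MgF2

Precipitation of each salt starts when its ion product equals its Ksp.
For MgF2: 3.4 × 10^-11 = 0.043 × [F^-]^2  ⇒  [F^-] = 2.8 × 10^-5 M.
For BaF2: 1.9 × 10^-6 = 0.063 × [F^-]^2  ⇒  [F^-] = 5.5 × 10^-3 M.
The salt with the lower threshold [F^-] precipitates first: MgF2.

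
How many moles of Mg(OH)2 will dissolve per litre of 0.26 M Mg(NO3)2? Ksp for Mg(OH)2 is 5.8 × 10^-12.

s ≈ 2.4 x 10^-6 M

Mg(OH)2(s) ⇌ Mg^2+ + 2 OH^-
Ksp = [Mg^2+][OH^-]^2
If s mol/L dissolves here, [Mg^2+] = 0.26 + s ≈ 0.26, [OH^-] = 2s (common-ion effect: Mg^2+ is already 0.26 M).
Ksp ≈ 0.26 × (2s)^2
s = 2.4 × 10^-6 M
Check: s = 2.4 × 10^-6 ≪ 0.26, so the approximation is valid.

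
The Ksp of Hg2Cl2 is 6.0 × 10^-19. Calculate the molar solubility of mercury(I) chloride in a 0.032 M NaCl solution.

s = 5.9 × 10^-16 M

Hg2Cl2(s) <=> Hg2^2+(aq) + 2 Cl^-(aq)
Ksp = [Hg2^2+][Cl^-]^2
If s mol/L dissolves here, [Hg2^2+] = s, [Cl^-] = 0.032 + 2s ≈ 0.032 (since Cl^- from NaCl dominates).
Ksp ≈ s × (0.032)^2
s = 5.9 × 10^-16 M
Check: 2s = 1.2 x 10^-15 ≪ 0.032, so the approximation is valid.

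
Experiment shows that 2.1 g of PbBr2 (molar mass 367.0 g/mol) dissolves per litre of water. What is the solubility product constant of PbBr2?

Molar solubility s = (2.1 g/L) / (367.0 g/mol) = 5.72 × 10^-3 M.
PbBr2(s) <=> Pb^2+ + 2 Br^-
For each mole of PbBr2 that dissolves: [Pb^2+] = s, [Br^-] = 2s.
Ksp = [Pb^2+][Br^-]^2
Substituting: Ksp = s(2s)^2 = 4s^3
With s = 5.72 × 10^-3: Ksp = 7.5 × 10^-7

Ksp = 7.5 x 10^-7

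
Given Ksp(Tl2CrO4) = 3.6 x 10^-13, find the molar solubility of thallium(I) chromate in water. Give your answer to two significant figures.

s ≈ 4.5e-5 M

Tl2CrO4(s) ⇌ 2 Tl^+(aq) + CrO4^2-(aq)
Ksp = [Tl^+]^2[CrO4^2-]
For each mole of Tl2CrO4 that dissolves: [Tl^+] = 2s, [CrO4^2-] = s.
So Ksp = (2s)^2 × s = 4s^3
Solving, s = (3.6 x 10^-13/4)^(1/3) = 4.5 × 10^-5 M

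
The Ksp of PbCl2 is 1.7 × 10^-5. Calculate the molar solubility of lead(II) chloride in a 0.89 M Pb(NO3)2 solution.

s = 2.2e-3 M

PbCl2(s) ⇌ Pb^2+ + 2 Cl^-
Ksp = [Pb^2+][Cl^-]^2
Let s = moles of PbCl2 that dissolve per litre. [Pb^2+] = 0.89 + s ≈ 0.89, [Cl^-] = 2s (since Pb^2+ from Pb(NO3)2 dominates).
Ksp ≈ 0.89 × (2s)^2
s = 2.2 × 10^-3 M
Check: s = 2.2 × 10^-3 ≪ 0.89, so the approximation is valid.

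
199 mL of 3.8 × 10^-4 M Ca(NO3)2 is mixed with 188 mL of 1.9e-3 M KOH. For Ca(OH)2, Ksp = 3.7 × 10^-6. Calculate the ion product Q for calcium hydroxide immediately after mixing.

Total volume = 199 + 188 = 387 mL.
[Ca^2+] = 3.8 × 10^-4 × (199/387) = 1.95 × 10^-4 M
[OH^-] = 1.9 x 10^-3 × (188/387) = 9.23 × 10^-4 M
Ca(OH)2(s) <=> Ca^2+(aq) + 2 OH^-(aq), so Q = [Ca^2+][OH^-]^2
Q = (1.95 × 10^-4)(9.23 x 10^-4)^2 = 1.7 × 10^-10
Q < Ksp, so no precipitate of Ca(OH)2 forms.

Q ≈ 1.7 × 10^-10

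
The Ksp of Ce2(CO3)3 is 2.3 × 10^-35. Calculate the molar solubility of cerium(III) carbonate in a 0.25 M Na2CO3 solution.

Ce2(CO3)3(s) ⇌ 2 Ce^3+(aq) + 3 CO3^2-(aq)
Ksp = [Ce^3+]^2[CO3^2-]^3
If s mol/L dissolves here, [Ce^3+] = 2s, [CO3^2-] = 0.25 + 3s ≈ 0.25 (since CO3^2- from Na2CO3 dominates).
Ksp ≈ (2s)^2 × (0.25)^3
s = 1.9 × 10^-17 M
Check: 3s = 5.8 × 10^-17 ≪ 0.25, so the approximation is valid.

1.9 x 10^-17 M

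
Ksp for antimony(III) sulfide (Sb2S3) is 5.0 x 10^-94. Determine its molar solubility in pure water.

Sb2S3(s) ⇌ 2 Sb^3+ + 3 S^2-
Ksp = [Sb^3+]^2[S^2-]^3
Let s = molar solubility. Then [Sb^3+] = 2s and [S^2-] = 3s.
So Ksp = (2s)^2 × (3s)^3 = 108s^5
s = (5.0 x 10^-94 / 108)^(1/5) = 8.6 x 10^-20 M

s = 8.6 x 10^-20 M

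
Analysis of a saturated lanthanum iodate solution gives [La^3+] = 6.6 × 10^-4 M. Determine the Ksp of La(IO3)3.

La(IO3)3(s) ⇌ La^3+(aq) + 3 IO3^-(aq)
Stoichiometry gives [IO3^-] = (3/1)[La^3+] = 1.98 × 10^-3 M.
Ksp = [La^3+][IO3^-]^3
Ksp = 6.6 × 10^-4 × (1.98 × 10^-3)^3 = 5.1 x 10^-12

Ksp = 5.1 × 10^-12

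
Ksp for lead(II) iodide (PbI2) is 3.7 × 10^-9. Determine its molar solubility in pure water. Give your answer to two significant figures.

s = 9.7e-4 M

PbI2(s) <=> Pb^2+(aq) + 2 I^-(aq)
Ksp = [Pb^2+][I^-]^2
Let s = molar solubility. Then [Pb^2+] = s and [I^-] = 2s.
Ksp = s(2s)^2 = 4s^3
s^3 = 3.7 × 10^-9 / 4, so s = 9.7 x 10^-4 M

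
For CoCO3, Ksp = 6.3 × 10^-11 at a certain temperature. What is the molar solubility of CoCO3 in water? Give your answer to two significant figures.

s = 7.9 × 10^-6 M

CoCO3(s) <=> Co^2+(aq) + CO3^2-(aq)
Ksp = [Co^2+][CO3^2-]
Let s = molar solubility. Then [Co^2+] = s and [CO3^2-] = s.
Ksp = s × s = s^2
s = √(6.3 × 10^-11) = 7.9 × 10^-6 M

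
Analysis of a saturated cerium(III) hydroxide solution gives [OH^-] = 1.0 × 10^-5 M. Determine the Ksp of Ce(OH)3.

Ce(OH)3(s) ⇌ Ce^3+(aq) + 3 OH^-(aq)
Stoichiometry gives [Ce^3+] = (1/3)[OH^-] = 3.33 × 10^-6 M.
Ksp = [Ce^3+][OH^-]^3
Ksp = 3.33 × 10^-6 × (1.0 × 10^-5)^3 = 3.3 × 10^-21

Ksp = 3.3e-21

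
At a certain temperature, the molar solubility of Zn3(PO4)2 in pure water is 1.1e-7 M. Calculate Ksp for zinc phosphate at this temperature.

Ksp ≈ 1.7 × 10^-33

Zn3(PO4)2(s) <=> 3 Zn^2+(aq) + 2 PO4^3-(aq)
For each mole of Zn3(PO4)2 that dissolves: [Zn^2+] = 3s, [PO4^3-] = 2s.
Ksp = [Zn^2+]^3[PO4^3-]^2
Ksp = (3s)^3(2s)^2 = 108s^5
Ksp = 108 × (1.1 x 10^-7)^5 = 1.7 × 10^-33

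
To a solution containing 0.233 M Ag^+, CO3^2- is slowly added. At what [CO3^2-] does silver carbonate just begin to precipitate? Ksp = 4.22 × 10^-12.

Ag2CO3(s) <=> 2 Ag^+ + CO3^2-
Ksp = [Ag^+]^2[CO3^2-]
Precipitation begins when Q = Ksp. With [Ag^+] = 0.233 M:
4.22 × 10^-12 = (0.233)^2 × [CO3^2-]
[CO3^2-] = (4.22 × 10^-12 / 5.429 × 10^-2) = 7.77 × 10^-11 M

[CO3^2-] ≈ 7.77 x 10^-11 M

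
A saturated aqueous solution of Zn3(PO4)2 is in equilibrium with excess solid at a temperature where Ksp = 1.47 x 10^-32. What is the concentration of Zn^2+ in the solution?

Zn3(PO4)2(s) ⇌ 3 Zn^2+(aq) + 2 PO4^3-(aq)
Ksp = [Zn^2+]^3[PO4^3-]^2
Let s = molar solubility. Then [Zn^2+] = 3s and [PO4^3-] = 2s.
So Ksp = (3s)^3 × (2s)^2 = 108s^5
Solving, s = (1.47 x 10^-32/108)^(1/5) = 1.686 x 10^-7 M
[Zn^2+] = 3s = 5.06 × 10^-7 M

5.06 × 10^-7 M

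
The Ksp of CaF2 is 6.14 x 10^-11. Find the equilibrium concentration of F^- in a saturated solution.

[F^-] = 4.97e-4 M

CaF2(s) ⇌ Ca^2+ + 2 F^-
Ksp = [Ca^2+][F^-]^2
For each mole of CaF2 that dissolves: [Ca^2+] = s, [F^-] = 2s.
Ksp = s(2s)^2 = 4s^3
Solving, s = (6.14 x 10^-11/4)^(1/3) = 2.485 × 10^-4 M
[F^-] = 2s = 4.97 x 10^-4 M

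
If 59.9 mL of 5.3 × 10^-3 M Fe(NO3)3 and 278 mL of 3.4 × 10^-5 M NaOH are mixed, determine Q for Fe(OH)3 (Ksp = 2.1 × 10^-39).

Total volume = 59.9 + 278 = 337.9 mL.
[Fe^3+] = 5.3 × 10^-3 × (59.9/337.9) = 9.40 × 10^-4 M
[OH^-] = 3.4 x 10^-5 × (278/337.9) = 2.80 × 10^-5 M
Fe(OH)3(s) ⇌ Fe^3+ + 3 OH^-, so Q = [Fe^3+][OH^-]^3
Q = (9.40 × 10^-4)(2.80 × 10^-5)^3 = 2.1 x 10^-17
Q > Ksp, so Fe(OH)3 will precipitate.

2.1e-17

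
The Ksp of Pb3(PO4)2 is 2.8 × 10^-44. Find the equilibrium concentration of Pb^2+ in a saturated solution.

Pb3(PO4)2(s) ⇌ 3 Pb^2+ + 2 PO4^3-
Ksp = [Pb^2+]^3[PO4^3-]^2
Let s = molar solubility. Then [Pb^2+] = 3s and [PO4^3-] = 2s.
Ksp = (3s)^3(2s)^2 = 108s^5
Solving, s = (2.8 × 10^-44/108)^(1/5) = 7.63 × 10^-10 M
[Pb^2+] = 3s = 2.3 × 10^-9 M

[Pb^2+] ≈ 2.3 × 10^-9 M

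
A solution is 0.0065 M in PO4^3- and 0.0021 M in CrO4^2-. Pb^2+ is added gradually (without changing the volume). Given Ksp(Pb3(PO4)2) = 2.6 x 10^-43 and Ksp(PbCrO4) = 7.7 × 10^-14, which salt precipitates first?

Pb3(PO4)2

Precipitation of each salt starts when its ion product equals its Ksp.
For Pb3(PO4)2: 2.6 x 10^-43 = (0.0065)^2 × [Pb^2+]^3  ⇒  [Pb^2+] = 1.8 x 10^-13 M.
For PbCrO4: 7.7 × 10^-14 = 0.0021 × [Pb^2+]  ⇒  [Pb^2+] = 3.7 × 10^-11 M.
The salt with the lower threshold [Pb^2+] precipitates first: Pb3(PO4)2.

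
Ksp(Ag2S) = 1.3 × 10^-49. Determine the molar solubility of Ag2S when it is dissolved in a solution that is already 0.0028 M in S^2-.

Ag2S(s) ⇌ 2 Ag^+ + S^2-
Ksp = [Ag^+]^2[S^2-]
Let s = moles of Ag2S that dissolve per litre. [Ag^+] = 2s, [S^2-] = 0.0028 + s ≈ 0.0028 (common-ion effect: S^2- is already 0.0028 M).
Ksp ≈ (2s)^2 × 0.0028
s = 3.4 × 10^-24 M
Check: s = 3.4 × 10^-24 ≪ 0.0028, so the approximation is valid.

s = 3.4e-24 M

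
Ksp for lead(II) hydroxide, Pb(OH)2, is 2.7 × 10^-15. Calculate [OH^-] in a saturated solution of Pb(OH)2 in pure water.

Pb(OH)2(s) ⇌ Pb^2+ + 2 OH^-
Ksp = [Pb^2+][OH^-]^2
Let s = molar solubility. Then [Pb^2+] = s and [OH^-] = 2s.
Ksp = s(2s)^2 = 4s^3
s = (2.7 × 10^-15 / 4)^(1/3) = 8.77 x 10^-6 M
[OH^-] = 2s = 1.8 × 10^-5 M

[OH^-] = 1.8e-5 M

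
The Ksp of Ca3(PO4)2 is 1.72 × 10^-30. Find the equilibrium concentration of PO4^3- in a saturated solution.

Ca3(PO4)2(s) ⇌ 3 Ca^2+ + 2 PO4^3-
Ksp = [Ca^2+]^3[PO4^3-]^2
For each mole of Ca3(PO4)2 that dissolves: [Ca^2+] = 3s, [PO4^3-] = 2s.
Substituting: Ksp = (3s)^3(2s)^2 = 108s^5
Solving, s = (1.72 × 10^-30/108)^(1/5) = 4.369 × 10^-7 M
[PO4^3-] = 2s = 8.74 × 10^-7 M

[PO4^3-] ≈ 8.74e-7 M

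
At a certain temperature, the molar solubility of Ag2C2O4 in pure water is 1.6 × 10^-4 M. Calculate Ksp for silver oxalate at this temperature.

Ag2C2O4(s) ⇌ 2 Ag^+ + C2O4^2-
If s mol/L of Ag2C2O4 dissolves, [Ag^+] = 2s and [C2O4^2-] = s.
Ksp = [Ag^+]^2[C2O4^2-]
Ksp = (2s)^2s = 4s^3
Ksp = 4 × (1.6 × 10^-4)^3 = 1.6 × 10^-11

Ksp = 1.6 × 10^-11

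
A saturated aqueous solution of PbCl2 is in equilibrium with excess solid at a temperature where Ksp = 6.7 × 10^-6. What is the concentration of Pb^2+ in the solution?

PbCl2(s) ⇌ Pb^2+(aq) + 2 Cl^-(aq)
Ksp = [Pb^2+][Cl^-]^2
If s mol/L of PbCl2 dissolves, [Pb^2+] = s and [Cl^-] = 2s.
So Ksp = s × (2s)^2 = 4s^3
Solving, s = (6.7 × 10^-6/4)^(1/3) = 1.19 × 10^-2 M
[Pb^2+] = s = 1.2 × 10^-2 M

[Pb^2+] = 0.012 M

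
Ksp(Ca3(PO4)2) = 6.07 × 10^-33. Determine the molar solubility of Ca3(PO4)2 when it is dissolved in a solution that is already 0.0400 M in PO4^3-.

Ca3(PO4)2(s) <=> 3 Ca^2+ + 2 PO4^3-
Ksp = [Ca^2+]^3[PO4^3-]^2
If s mol/L dissolves here, [Ca^2+] = 3s, [PO4^3-] = 0.0400 + 2s ≈ 0.0400 (Ksp is small, so little additional dissolves).
Ksp ≈ (3s)^3 × (0.0400)^2
s = 5.20 × 10^-11 M
Check: 2s = 1.0 × 10^-10 ≪ 0.0400, so the approximation is valid.

s = 5.20 × 10^-11 M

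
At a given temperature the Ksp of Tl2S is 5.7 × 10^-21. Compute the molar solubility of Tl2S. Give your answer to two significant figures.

Tl2S(s) <=> 2 Tl^+(aq) + S^2-(aq)
Ksp = [Tl^+]^2[S^2-]
If s mol/L of Tl2S dissolves, [Tl^+] = 2s and [S^2-] = s.
Ksp = (2s)^2s = 4s^3
Solving, s = (5.7 × 10^-21/4)^(1/3) = 1.1 × 10^-7 M

s ≈ 1.1 × 10^-7 M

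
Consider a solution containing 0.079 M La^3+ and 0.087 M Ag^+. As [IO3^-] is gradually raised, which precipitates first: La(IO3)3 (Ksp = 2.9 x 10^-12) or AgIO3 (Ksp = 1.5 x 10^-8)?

AgIO3

Each salt begins to precipitate when Q = Ksp, i.e. when [IO3^-] reaches its threshold.
For La(IO3)3: 2.9 x 10^-12 = 0.079 × [IO3^-]^3  ⇒  [IO3^-] = 3.3 × 10^-4 M.
For AgIO3: 1.5 x 10^-8 = 0.087 × [IO3^-]  ⇒  [IO3^-] = 1.7 × 10^-7 M.
The salt with the lower threshold [IO3^-] precipitates first: AgIO3.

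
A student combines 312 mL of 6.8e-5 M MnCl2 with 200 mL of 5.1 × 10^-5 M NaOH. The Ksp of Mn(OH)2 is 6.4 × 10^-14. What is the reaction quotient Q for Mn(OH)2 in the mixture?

Q = 1.6 x 10^-14

Total volume = 312 + 200 = 512 mL.
[Mn^2+] = 6.8 × 10^-5 × (312/512) = 4.14 × 10^-5 M
[OH^-] = 5.1 × 10^-5 × (200/512) = 1.99 × 10^-5 M
Mn(OH)2(s) <=> Mn^2+ + 2 OH^-, so Q = [Mn^2+][OH^-]^2
Q = (4.14 × 10^-5)(1.99 × 10^-5)^2 = 1.6 × 10^-14
Q < Ksp, so no precipitate of Mn(OH)2 forms.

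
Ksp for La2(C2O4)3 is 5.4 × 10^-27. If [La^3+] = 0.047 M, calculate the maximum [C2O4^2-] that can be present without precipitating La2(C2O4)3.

1.3e-8 M

La2(C2O4)3(s) ⇌ 2 La^3+(aq) + 3 C2O4^2-(aq)
Ksp = [La^3+]^2[C2O4^2-]^3
Precipitation begins when Q = Ksp. With [La^3+] = 0.047 M:
5.4 × 10^-27 = (0.047)^2 × [C2O4^2-]^3
[C2O4^2-] = (5.4 × 10^-27 / 2.21 x 10^-3)^(1/3) = 1.3 × 10^-8 M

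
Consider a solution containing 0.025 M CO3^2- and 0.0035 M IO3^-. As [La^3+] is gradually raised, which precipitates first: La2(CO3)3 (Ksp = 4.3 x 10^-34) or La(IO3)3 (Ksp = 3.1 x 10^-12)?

Each salt begins to precipitate when Q = Ksp, i.e. when [La^3+] reaches its threshold.
For La2(CO3)3: 4.3 x 10^-34 = (0.025)^3 × [La^3+]^2  ⇒  [La^3+] = 5.2 × 10^-15 M.
For La(IO3)3: 3.1 x 10^-12 = (0.0035)^3 × [La^3+]  ⇒  [La^3+] = 7.2 × 10^-5 M.
The salt with the lower threshold [La^3+] precipitates first: La2(CO3)3.

La2(CO3)3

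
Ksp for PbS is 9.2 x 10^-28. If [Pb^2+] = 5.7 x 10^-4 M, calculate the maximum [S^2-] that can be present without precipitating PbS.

PbS(s) ⇌ Pb^2+ + S^2-
Ksp = [Pb^2+][S^2-]
Precipitation begins when Q = Ksp. With [Pb^2+] = 5.7 x 10^-4 M:
9.2 x 10^-28 = (5.7 x 10^-4) × [S^2-]
[S^2-] = (9.2 x 10^-28 / 5.7 x 10^-4) = 1.6 × 10^-24 M

[S^2-] ≈ 1.6 x 10^-24 M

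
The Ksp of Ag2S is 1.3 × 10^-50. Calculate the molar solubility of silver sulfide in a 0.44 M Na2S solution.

8.6 × 10^-26 M

Ag2S(s) ⇌ 2 Ag^+ + S^2-
Ksp = [Ag^+]^2[S^2-]
Let s be the molar solubility in this solution. [Ag^+] = 2s, [S^2-] = 0.44 + s ≈ 0.44 (since S^2- from Na2S dominates).
Ksp ≈ (2s)^2 × 0.44
s = 8.6 x 10^-26 M
Check: s = 8.6 × 10^-26 ≪ 0.44, so the approximation is valid.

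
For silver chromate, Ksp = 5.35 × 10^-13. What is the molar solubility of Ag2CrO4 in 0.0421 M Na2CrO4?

Ag2CrO4(s) ⇌ 2 Ag^+(aq) + CrO4^2-(aq)
Ksp = [Ag^+]^2[CrO4^2-]
Let s = moles of Ag2CrO4 that dissolve per litre. [Ag^+] = 2s, [CrO4^2-] = 0.0421 + s ≈ 0.0421 (Ksp is small, so little additional dissolves).
Ksp ≈ (2s)^2 × 0.0421
s = 1.78 × 10^-6 M
Check: s = 1.8 × 10^-6 ≪ 0.0421, so the approximation is valid.

s = 1.78e-6 M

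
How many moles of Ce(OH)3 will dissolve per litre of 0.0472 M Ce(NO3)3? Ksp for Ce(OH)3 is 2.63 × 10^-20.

Ce(OH)3(s) ⇌ Ce^3+ + 3 OH^-
Ksp = [Ce^3+][OH^-]^3
Let s = moles of Ce(OH)3 that dissolve per litre. [Ce^3+] = 0.0472 + s ≈ 0.0472, [OH^-] = 3s (since Ce^3+ from Ce(NO3)3 dominates).
Ksp ≈ 0.0472 × (3s)^3
s = 2.74 x 10^-7 M
Check: s = 2.7 x 10^-7 ≪ 0.0472, so the approximation is valid.

2.74 x 10^-7 M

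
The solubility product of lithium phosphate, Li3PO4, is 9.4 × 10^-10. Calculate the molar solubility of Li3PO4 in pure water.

Li3PO4(s) ⇌ 3 Li^+(aq) + PO4^3-(aq)
Ksp = [Li^+]^3[PO4^3-]
Let s = molar solubility. Then [Li^+] = 3s and [PO4^3-] = s.
So Ksp = (3s)^3 × s = 27s^4
Solving, s = (9.4 × 10^-10/27)^(1/4) = 2.4 × 10^-3 M

s ≈ 2.4e-3 M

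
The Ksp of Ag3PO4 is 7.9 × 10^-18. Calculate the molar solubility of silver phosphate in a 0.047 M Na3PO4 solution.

Ag3PO4(s) ⇌ 3 Ag^+(aq) + PO4^3-(aq)
Ksp = [Ag^+]^3[PO4^3-]
Let s = moles of Ag3PO4 that dissolve per litre. [Ag^+] = 3s, [PO4^3-] = 0.047 + s ≈ 0.047 (Ksp is small, so little additional dissolves).
Ksp ≈ (3s)^3 × 0.047
s = 1.8 × 10^-6 M
Check: s = 1.8 × 10^-6 ≪ 0.047, so the approximation is valid.

1.8 x 10^-6 M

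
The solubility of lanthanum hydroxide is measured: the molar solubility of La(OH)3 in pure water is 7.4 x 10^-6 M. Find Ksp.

Ksp = 8.1e-20

La(OH)3(s) ⇌ La^3+ + 3 OH^-
Let s = molar solubility. Then [La^3+] = s and [OH^-] = 3s.
Ksp = [La^3+][OH^-]^3
Substituting: Ksp = s(3s)^3 = 27s^4
Ksp = 27 × (7.4 × 10^-6)^4 = 8.1 × 10^-20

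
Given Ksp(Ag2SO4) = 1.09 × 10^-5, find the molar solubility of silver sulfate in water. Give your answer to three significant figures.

Ag2SO4(s) ⇌ 2 Ag^+ + SO4^2-
Ksp = [Ag^+]^2[SO4^2-]
Let s = molar solubility. Then [Ag^+] = 2s and [SO4^2-] = s.
Ksp = (2s)^2s = 4s^3
s^3 = 1.09 × 10^-5 / 4, so s = 1.40 × 10^-2 M

0.0140 M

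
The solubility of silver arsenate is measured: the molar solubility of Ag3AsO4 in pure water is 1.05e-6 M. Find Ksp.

3.28e-23

Ag3AsO4(s) <=> 3 Ag^+ + AsO4^3-
With molar solubility s: [Ag^+] = 3s, [AsO4^3-] = s.
Ksp = [Ag^+]^3[AsO4^3-]
So Ksp = (3s)^3 × s = 27s^4
With s = 1.05 x 10^-6: Ksp = 3.28 × 10^-23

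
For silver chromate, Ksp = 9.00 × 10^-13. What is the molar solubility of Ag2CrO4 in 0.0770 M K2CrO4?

1.71 x 10^-6 M

Ag2CrO4(s) ⇌ 2 Ag^+(aq) + CrO4^2-(aq)
Ksp = [Ag^+]^2[CrO4^2-]
Let s be the molar solubility in this solution. [Ag^+] = 2s, [CrO4^2-] = 0.0770 + s ≈ 0.0770 (Ksp is small, so little additional dissolves).
Ksp ≈ (2s)^2 × 0.0770
s = 1.71 x 10^-6 M
Check: s = 1.7 × 10^-6 ≪ 0.0770, so the approximation is valid.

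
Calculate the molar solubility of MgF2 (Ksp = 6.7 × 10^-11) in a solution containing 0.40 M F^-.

MgF2(s) <=> Mg^2+(aq) + 2 F^-(aq)
Ksp = [Mg^2+][F^-]^2
Let s be the molar solubility in this solution. [Mg^2+] = s, [F^-] = 0.40 + 2s ≈ 0.40 (since the F^- already present dominates).
Ksp ≈ s × (0.40)^2
s = 4.2 x 10^-10 M
Check: 2s = 8.4 × 10^-10 ≪ 0.40, so the approximation is valid.

4.2 × 10^-10 M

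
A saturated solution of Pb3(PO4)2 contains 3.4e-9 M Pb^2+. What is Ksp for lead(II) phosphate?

Pb3(PO4)2(s) ⇌ 3 Pb^2+(aq) + 2 PO4^3-(aq)
Stoichiometry gives [PO4^3-] = (2/3)[Pb^2+] = 2.27 x 10^-9 M.
Ksp = [Pb^2+]^3[PO4^3-]^2
Ksp = (3.4 × 10^-9)^3 × (2.27 × 10^-9)^2 = 2.0 × 10^-43

Ksp ≈ 2.0 × 10^-43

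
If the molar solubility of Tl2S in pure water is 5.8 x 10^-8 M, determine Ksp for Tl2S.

Tl2S(s) <=> 2 Tl^+ + S^2-
With molar solubility s: [Tl^+] = 2s, [S^2-] = s.
Ksp = [Tl^+]^2[S^2-]
So Ksp = (2s)^2 × s = 4s^3
Ksp = 4 × (5.8 × 10^-8)^3 = 7.8 × 10^-22

7.8 × 10^-22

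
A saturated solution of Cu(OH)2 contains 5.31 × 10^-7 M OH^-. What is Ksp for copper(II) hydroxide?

Cu(OH)2(s) <=> Cu^2+ + 2 OH^-
Stoichiometry gives [Cu^2+] = (1/2)[OH^-] = 2.655 × 10^-7 M.
Ksp = [Cu^2+][OH^-]^2
Ksp = 2.655 × 10^-7 × (5.31 x 10^-7)^2 = 7.49 × 10^-20

Ksp = 7.49 x 10^-20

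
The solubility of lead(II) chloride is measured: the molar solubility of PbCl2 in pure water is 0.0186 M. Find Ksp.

PbCl2(s) ⇌ Pb^2+ + 2 Cl^-
With molar solubility s: [Pb^2+] = s, [Cl^-] = 2s.
Ksp = [Pb^2+][Cl^-]^2
Ksp = s(2s)^2 = 4s^3
Ksp = 4 × (1.86 × 10^-2)^3 = 2.57 x 10^-5

Ksp ≈ 2.57 x 10^-5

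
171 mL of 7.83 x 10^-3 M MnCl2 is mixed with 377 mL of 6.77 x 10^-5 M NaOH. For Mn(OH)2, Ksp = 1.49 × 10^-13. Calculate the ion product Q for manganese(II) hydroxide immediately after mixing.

5.30 × 10^-12

Total volume = 171 + 377 = 548 mL.
[Mn^2+] = 7.83 × 10^-3 × (171/548) = 2.443 × 10^-3 M
[OH^-] = 6.77 × 10^-5 × (377/548) = 4.657 × 10^-5 M
Mn(OH)2(s) ⇌ Mn^2+(aq) + 2 OH^-(aq), so Q = [Mn^2+][OH^-]^2
Q = (2.443 × 10^-3)(4.657 x 10^-5)^2 = 5.30 x 10^-12
Q > Ksp, so Mn(OH)2 will precipitate.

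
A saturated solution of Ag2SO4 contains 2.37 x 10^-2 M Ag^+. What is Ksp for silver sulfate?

Ksp ≈ 6.66 × 10^-6

Ag2SO4(s) <=> 2 Ag^+(aq) + SO4^2-(aq)
Stoichiometry gives [SO4^2-] = (1/2)[Ag^+] = 1.185 × 10^-2 M.
Ksp = [Ag^+]^2[SO4^2-]
Ksp = (2.37 × 10^-2)^2 × 1.185 × 10^-2 = 6.66 × 10^-6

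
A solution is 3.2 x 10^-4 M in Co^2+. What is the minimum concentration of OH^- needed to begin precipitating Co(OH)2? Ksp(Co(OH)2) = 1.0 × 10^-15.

Co(OH)2(s) ⇌ Co^2+(aq) + 2 OH^-(aq)
Ksp = [Co^2+][OH^-]^2
Precipitation begins when Q = Ksp. With [Co^2+] = 3.2 x 10^-4 M:
1.0 × 10^-15 = (3.2 x 10^-4) × [OH^-]^2
[OH^-] = (1.0 × 10^-15 / 3.2 × 10^-4)^(1/2) = 1.8 × 10^-6 M

[OH^-] ≈ 1.8e-6 M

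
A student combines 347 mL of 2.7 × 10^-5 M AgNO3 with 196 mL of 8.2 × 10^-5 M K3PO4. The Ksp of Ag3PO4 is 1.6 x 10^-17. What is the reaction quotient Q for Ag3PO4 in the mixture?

Total volume = 347 + 196 = 543 mL.
[Ag^+] = 2.7 × 10^-5 × (347/543) = 1.73 x 10^-5 M
[PO4^3-] = 8.2 × 10^-5 × (196/543) = 2.96 × 10^-5 M
Ag3PO4(s) <=> 3 Ag^+ + PO4^3-, so Q = [Ag^+]^3[PO4^3-]
Q = (1.73 × 10^-5)^3(2.96 × 10^-5) = 1.5 × 10^-19
Q < Ksp, so no precipitate of Ag3PO4 forms.

Q = 1.5 × 10^-19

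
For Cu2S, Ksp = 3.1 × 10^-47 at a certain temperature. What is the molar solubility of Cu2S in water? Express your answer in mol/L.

2.0e-16 M

Cu2S(s) ⇌ 2 Cu^+(aq) + S^2-(aq)
Ksp = [Cu^+]^2[S^2-]
For each mole of Cu2S that dissolves: [Cu^+] = 2s, [S^2-] = s.
Ksp = (2s)^2s = 4s^3
Solving, s = (3.1 × 10^-47/4)^(1/3) = 2.0 × 10^-16 M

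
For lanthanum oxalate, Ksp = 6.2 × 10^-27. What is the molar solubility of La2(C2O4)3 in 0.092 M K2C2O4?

s = 1.4e-12 M

La2(C2O4)3(s) ⇌ 2 La^3+ + 3 C2O4^2-
Ksp = [La^3+]^2[C2O4^2-]^3
Let s be the molar solubility in this solution. [La^3+] = 2s, [C2O4^2-] = 0.092 + 3s ≈ 0.092 (Ksp is small, so little additional dissolves).
Ksp ≈ (2s)^2 × (0.092)^3
s = 1.4 × 10^-12 M
Check: 3s = 4.2 × 10^-12 ≪ 0.092, so the approximation is valid.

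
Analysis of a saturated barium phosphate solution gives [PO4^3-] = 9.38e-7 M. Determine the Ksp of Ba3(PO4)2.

Ba3(PO4)2(s) ⇌ 3 Ba^2+(aq) + 2 PO4^3-(aq)
Stoichiometry gives [Ba^2+] = (3/2)[PO4^3-] = 1.407 × 10^-6 M.
Ksp = [Ba^2+]^3[PO4^3-]^2
Ksp = (1.407 x 10^-6)^3 × (9.38 × 10^-7)^2 = 2.45 × 10^-30

2.45 × 10^-30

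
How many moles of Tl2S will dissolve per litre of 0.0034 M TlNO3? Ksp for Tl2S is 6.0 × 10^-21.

Tl2S(s) ⇌ 2 Tl^+(aq) + S^2-(aq)
Ksp = [Tl^+]^2[S^2-]
If s mol/L dissolves here, [Tl^+] = 0.0034 + 2s ≈ 0.0034, [S^2-] = s (common-ion effect: Tl^+ is already 0.0034 M).
Ksp ≈ (0.0034)^2 × s
s = 5.2 x 10^-16 M
Check: 2s = 1.0 × 10^-15 ≪ 0.0034, so the approximation is valid.

5.2e-16 M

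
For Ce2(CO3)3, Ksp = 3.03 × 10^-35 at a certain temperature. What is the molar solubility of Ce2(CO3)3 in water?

s = 4.89 × 10^-8 M

Ce2(CO3)3(s) <=> 2 Ce^3+ + 3 CO3^2-
Ksp = [Ce^3+]^2[CO3^2-]^3
With molar solubility s: [Ce^3+] = 2s, [CO3^2-] = 3s.
Ksp = (2s)^2(3s)^3 = 108s^5
s = (3.03 × 10^-35 / 108)^(1/5) = 4.89 × 10^-8 M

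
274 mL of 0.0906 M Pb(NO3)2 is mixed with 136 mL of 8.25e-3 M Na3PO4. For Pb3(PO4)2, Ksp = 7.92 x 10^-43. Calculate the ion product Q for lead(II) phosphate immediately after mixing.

Q ≈ 1.66 x 10^-9

Total volume = 274 + 136 = 410 mL.
[Pb^2+] = 9.06 × 10^-2 × (274/410) = 6.055 × 10^-2 M
[PO4^3-] = 8.25 × 10^-3 × (136/410) = 2.737 x 10^-3 M
Pb3(PO4)2(s) ⇌ 3 Pb^2+ + 2 PO4^3-, so Q = [Pb^2+]^3[PO4^3-]^2
Q = (6.055 × 10^-2)^3(2.737 × 10^-3)^2 = 1.66 x 10^-9
Q > Ksp, so Pb3(PO4)2 will precipitate.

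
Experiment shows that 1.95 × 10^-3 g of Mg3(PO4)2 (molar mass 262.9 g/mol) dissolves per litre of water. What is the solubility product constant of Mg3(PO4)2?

Molar solubility s = (1.95 × 10^-3 g/L) / (262.9 g/mol) = 7.417 x 10^-6 M.
Mg3(PO4)2(s) ⇌ 3 Mg^2+(aq) + 2 PO4^3-(aq)
With molar solubility s: [Mg^2+] = 3s, [PO4^3-] = 2s.
Ksp = [Mg^2+]^3[PO4^3-]^2
Ksp = (3s)^3(2s)^2 = 108s^5
With s = 7.417 × 10^-6: Ksp = 2.42 × 10^-24

2.42 × 10^-24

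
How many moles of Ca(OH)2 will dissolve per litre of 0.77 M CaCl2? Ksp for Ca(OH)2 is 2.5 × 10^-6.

9.0 × 10^-4 M

Ca(OH)2(s) ⇌ Ca^2+(aq) + 2 OH^-(aq)
Ksp = [Ca^2+][OH^-]^2
If s mol/L dissolves here, [Ca^2+] = 0.77 + s ≈ 0.77, [OH^-] = 2s (since Ca^2+ from CaCl2 dominates).
Ksp ≈ 0.77 × (2s)^2
s = 9.0 x 10^-4 M
Check: s = 9.0 × 10^-4 ≪ 0.77, so the approximation is valid.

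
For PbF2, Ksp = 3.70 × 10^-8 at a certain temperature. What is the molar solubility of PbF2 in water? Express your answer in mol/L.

PbF2(s) <=> Pb^2+ + 2 F^-
Ksp = [Pb^2+][F^-]^2
Let s = molar solubility. Then [Pb^2+] = s and [F^-] = 2s.
Ksp = s(2s)^2 = 4s^3
s^3 = 3.70 × 10^-8 / 4, so s = 2.10 x 10^-3 M

s ≈ 2.10 x 10^-3 M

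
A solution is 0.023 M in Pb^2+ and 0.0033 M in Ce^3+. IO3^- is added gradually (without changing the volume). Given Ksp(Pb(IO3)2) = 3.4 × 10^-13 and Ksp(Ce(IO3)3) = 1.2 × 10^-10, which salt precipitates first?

Pb(IO3)2

Precipitation of each salt starts when its ion product equals its Ksp.
For Pb(IO3)2: 3.4 × 10^-13 = 0.023 × [IO3^-]^2  ⇒  [IO3^-] = 3.8 × 10^-6 M.
For Ce(IO3)3: 1.2 × 10^-10 = 0.0033 × [IO3^-]^3  ⇒  [IO3^-] = 3.3 x 10^-3 M.
The salt with the lower threshold [IO3^-] precipitates first: Pb(IO3)2.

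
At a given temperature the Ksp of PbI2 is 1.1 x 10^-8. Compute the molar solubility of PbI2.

s = 1.4 × 10^-3 M

PbI2(s) <=> Pb^2+(aq) + 2 I^-(aq)
Ksp = [Pb^2+][I^-]^2
If s mol/L of PbI2 dissolves, [Pb^2+] = s and [I^-] = 2s.
Substituting: Ksp = s(2s)^2 = 4s^3
Solving, s = (1.1 x 10^-8/4)^(1/3) = 1.4 x 10^-3 M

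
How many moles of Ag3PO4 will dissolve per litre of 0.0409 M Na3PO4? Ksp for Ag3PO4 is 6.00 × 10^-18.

s ≈ 1.76e-6 M

Ag3PO4(s) ⇌ 3 Ag^+ + PO4^3-
Ksp = [Ag^+]^3[PO4^3-]
Let s = moles of Ag3PO4 that dissolve per litre. [Ag^+] = 3s, [PO4^3-] = 0.0409 + s ≈ 0.0409 (common-ion effect: PO4^3- is already 0.0409 M).
Ksp ≈ (3s)^3 × 0.0409
s = 1.76 × 10^-6 M
Check: s = 1.8 × 10^-6 ≪ 0.0409, so the approximation is valid.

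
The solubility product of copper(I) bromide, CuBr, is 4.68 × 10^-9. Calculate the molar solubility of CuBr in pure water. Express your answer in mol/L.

6.84 × 10^-5 M

CuBr(s) ⇌ Cu^+ + Br^-
Ksp = [Cu^+][Br^-]
With molar solubility s: [Cu^+] = s, [Br^-] = s.
Ksp = (s)(s) = s^2
s = (4.68 × 10^-9)^(1/2) = 6.84 x 10^-5 M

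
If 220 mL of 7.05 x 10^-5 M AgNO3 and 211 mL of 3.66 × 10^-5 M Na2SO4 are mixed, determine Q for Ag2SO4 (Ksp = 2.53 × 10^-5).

2.32 x 10^-14

Total volume = 220 + 211 = 431 mL.
[Ag^+] = 7.05 x 10^-5 × (220/431) = 3.599 × 10^-5 M
[SO4^2-] = 3.66 × 10^-5 × (211/431) = 1.792 × 10^-5 M
Ag2SO4(s) ⇌ 2 Ag^+ + SO4^2-, so Q = [Ag^+]^2[SO4^2-]
Q = (3.599 × 10^-5)^2(1.792 x 10^-5) = 2.32 × 10^-14
Q < Ksp, so no precipitate of Ag2SO4 forms.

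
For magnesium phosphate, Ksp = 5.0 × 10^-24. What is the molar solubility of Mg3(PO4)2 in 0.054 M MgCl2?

8.9 × 10^-11 M

Mg3(PO4)2(s) <=> 3 Mg^2+(aq) + 2 PO4^3-(aq)
Ksp = [Mg^2+]^3[PO4^3-]^2
Let s be the molar solubility in this solution. [Mg^2+] = 0.054 + 3s ≈ 0.054, [PO4^3-] = 2s (Ksp is small, so little additional dissolves).
Ksp ≈ (0.054)^3 × (2s)^2
s = 8.9 × 10^-11 M
Check: 3s = 2.7 × 10^-10 ≪ 0.054, so the approximation is valid.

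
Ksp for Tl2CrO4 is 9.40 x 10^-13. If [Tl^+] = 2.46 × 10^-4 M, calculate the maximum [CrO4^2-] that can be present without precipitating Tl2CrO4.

[CrO4^2-] ≈ 1.55 × 10^-5 M

Tl2CrO4(s) <=> 2 Tl^+ + CrO4^2-
Ksp = [Tl^+]^2[CrO4^2-]
Precipitation begins when Q = Ksp. With [Tl^+] = 2.46 × 10^-4 M:
9.40 x 10^-13 = (2.46 × 10^-4)^2 × [CrO4^2-]
[CrO4^2-] = (9.40 x 10^-13 / 6.052 × 10^-8) = 1.55 × 10^-5 M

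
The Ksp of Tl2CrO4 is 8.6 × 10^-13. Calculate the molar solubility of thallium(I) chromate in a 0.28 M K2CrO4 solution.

Tl2CrO4(s) ⇌ 2 Tl^+ + CrO4^2-
Ksp = [Tl^+]^2[CrO4^2-]
If s mol/L dissolves here, [Tl^+] = 2s, [CrO4^2-] = 0.28 + s ≈ 0.28 (common-ion effect: CrO4^2- is already 0.28 M).
Ksp ≈ (2s)^2 × 0.28
s = 8.8 × 10^-7 M
Check: s = 8.8 × 10^-7 ≪ 0.28, so the approximation is valid.

8.8 × 10^-7 M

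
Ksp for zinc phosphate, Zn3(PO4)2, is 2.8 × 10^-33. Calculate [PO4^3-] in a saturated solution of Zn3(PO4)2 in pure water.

[PO4^3-] = 2.4 x 10^-7 M

Zn3(PO4)2(s) <=> 3 Zn^2+(aq) + 2 PO4^3-(aq)
Ksp = [Zn^2+]^3[PO4^3-]^2
Let s = molar solubility. Then [Zn^2+] = 3s and [PO4^3-] = 2s.
Substituting: Ksp = (3s)^3(2s)^2 = 108s^5
s = (2.8 × 10^-33 / 108)^(1/5) = 1.21 × 10^-7 M
[PO4^3-] = 2s = 2.4 × 10^-7 M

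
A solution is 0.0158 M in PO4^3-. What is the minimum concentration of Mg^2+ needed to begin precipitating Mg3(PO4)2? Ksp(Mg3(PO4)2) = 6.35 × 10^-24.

Mg3(PO4)2(s) ⇌ 3 Mg^2+(aq) + 2 PO4^3-(aq)
Ksp = [Mg^2+]^3[PO4^3-]^2
Precipitation begins when Q = Ksp. With [PO4^3-] = 0.0158 M:
6.35 × 10^-24 = (0.0158)^2 × [Mg^2+]^3
[Mg^2+] = (6.35 × 10^-24 / 2.496 x 10^-4)^(1/3) = 2.94 x 10^-7 M

[Mg^2+] = 2.94 × 10^-7 M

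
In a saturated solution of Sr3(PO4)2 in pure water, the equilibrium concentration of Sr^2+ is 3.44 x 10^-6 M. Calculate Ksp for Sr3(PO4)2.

Sr3(PO4)2(s) ⇌ 3 Sr^2+(aq) + 2 PO4^3-(aq)
Stoichiometry gives [PO4^3-] = (2/3)[Sr^2+] = 2.293 × 10^-6 M.
Ksp = [Sr^2+]^3[PO4^3-]^2
Ksp = (3.44 x 10^-6)^3 × (2.293 x 10^-6)^2 = 2.14 x 10^-28

Ksp = 2.14 × 10^-28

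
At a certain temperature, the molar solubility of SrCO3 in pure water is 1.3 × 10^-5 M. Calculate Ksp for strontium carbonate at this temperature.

SrCO3(s) ⇌ Sr^2+(aq) + CO3^2-(aq)
For each mole of SrCO3 that dissolves: [Sr^2+] = s, [CO3^2-] = s.
Ksp = [Sr^2+][CO3^2-]
Ksp = s × s = s^2
Ksp = (1.3 x 10^-5)^2 = 1.7 x 10^-10

Ksp ≈ 1.7 x 10^-10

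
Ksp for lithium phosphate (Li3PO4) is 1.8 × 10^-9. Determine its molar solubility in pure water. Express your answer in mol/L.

2.9e-3 M

Li3PO4(s) ⇌ 3 Li^+ + PO4^3-
Ksp = [Li^+]^3[PO4^3-]
Let s = molar solubility. Then [Li^+] = 3s and [PO4^3-] = s.
Substituting: Ksp = (3s)^3s = 27s^4
s = (1.8 × 10^-9 / 27)^(1/4) = 2.9 × 10^-3 M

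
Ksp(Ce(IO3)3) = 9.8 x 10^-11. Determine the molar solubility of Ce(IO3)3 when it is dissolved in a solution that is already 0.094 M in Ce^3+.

Ce(IO3)3(s) ⇌ Ce^3+(aq) + 3 IO3^-(aq)
Ksp = [Ce^3+][IO3^-]^3
Let s = moles of Ce(IO3)3 that dissolve per litre. [Ce^3+] = 0.094 + s ≈ 0.094, [IO3^-] = 3s (since the Ce^3+ already present dominates).
Ksp ≈ 0.094 × (3s)^3
s = 3.4 × 10^-4 M
Check: s = 3.4 × 10^-4 ≪ 0.094, so the approximation is valid.

3.4 x 10^-4 M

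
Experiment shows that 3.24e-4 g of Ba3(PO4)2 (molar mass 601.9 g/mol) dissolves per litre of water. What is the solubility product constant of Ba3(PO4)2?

Molar solubility s = (3.24 × 10^-4 g/L) / (601.9 g/mol) = 5.383 × 10^-7 M.
Ba3(PO4)2(s) ⇌ 3 Ba^2+(aq) + 2 PO4^3-(aq)
Let s = molar solubility. Then [Ba^2+] = 3s and [PO4^3-] = 2s.
Ksp = [Ba^2+]^3[PO4^3-]^2
Ksp = (3s)^3(2s)^2 = 108s^5
With s = 5.383 × 10^-7: Ksp = 4.88 × 10^-30

Ksp = 4.88 x 10^-30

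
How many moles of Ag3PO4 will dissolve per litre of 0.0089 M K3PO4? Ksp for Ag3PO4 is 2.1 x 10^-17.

s ≈ 4.4e-6 M

Ag3PO4(s) ⇌ 3 Ag^+ + PO4^3-
Ksp = [Ag^+]^3[PO4^3-]
If s mol/L dissolves here, [Ag^+] = 3s, [PO4^3-] = 0.0089 + s ≈ 0.0089 (common-ion effect: PO4^3- is already 0.0089 M).
Ksp ≈ (3s)^3 × 0.0089
s = 4.4 × 10^-6 M
Check: s = 4.4 × 10^-6 ≪ 0.0089, so the approximation is valid.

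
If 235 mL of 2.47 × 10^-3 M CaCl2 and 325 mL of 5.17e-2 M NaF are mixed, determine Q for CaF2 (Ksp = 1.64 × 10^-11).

Total volume = 235 + 325 = 560 mL.
[Ca^2+] = 2.47 × 10^-3 × (235/560) = 1.037 × 10^-3 M
[F^-] = 5.17 x 10^-2 × (325/560) = 3.000 x 10^-2 M
CaF2(s) ⇌ Ca^2+(aq) + 2 F^-(aq), so Q = [Ca^2+][F^-]^2
Q = (1.037 x 10^-3)(3.000 × 10^-2)^2 = 9.33 × 10^-7
Q > Ksp, so CaF2 will precipitate.

Q = 9.33e-7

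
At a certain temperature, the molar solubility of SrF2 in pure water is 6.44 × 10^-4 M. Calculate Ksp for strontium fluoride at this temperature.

Ksp = 1.07 × 10^-9

SrF2(s) <=> Sr^2+ + 2 F^-
With molar solubility s: [Sr^2+] = s, [F^-] = 2s.
Ksp = [Sr^2+][F^-]^2
So Ksp = s × (2s)^2 = 4s^3
With s = 6.44 x 10^-4: Ksp = 1.07 x 10^-9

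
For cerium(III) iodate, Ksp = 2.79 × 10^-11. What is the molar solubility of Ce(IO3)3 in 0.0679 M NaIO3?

8.91 × 10^-8 M

Ce(IO3)3(s) <=> Ce^3+ + 3 IO3^-
Ksp = [Ce^3+][IO3^-]^3
Let s = moles of Ce(IO3)3 that dissolve per litre. [Ce^3+] = s, [IO3^-] = 0.0679 + 3s ≈ 0.0679 (Ksp is small, so little additional dissolves).
Ksp ≈ s × (0.0679)^3
s = 8.91 × 10^-8 M
Check: 3s = 2.7 × 10^-7 ≪ 0.0679, so the approximation is valid.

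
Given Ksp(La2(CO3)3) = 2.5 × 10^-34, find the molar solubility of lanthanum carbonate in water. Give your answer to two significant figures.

s = 7.5e-8 M

La2(CO3)3(s) <=> 2 La^3+(aq) + 3 CO3^2-(aq)
Ksp = [La^3+]^2[CO3^2-]^3
Let s = molar solubility. Then [La^3+] = 2s and [CO3^2-] = 3s.
Substituting: Ksp = (2s)^2(3s)^3 = 108s^5
Solving, s = (2.5 × 10^-34/108)^(1/5) = 7.5 × 10^-8 M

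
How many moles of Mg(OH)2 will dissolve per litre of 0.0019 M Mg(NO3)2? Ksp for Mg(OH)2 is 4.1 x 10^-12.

s = 2.3e-5 M

Mg(OH)2(s) <=> Mg^2+(aq) + 2 OH^-(aq)
Ksp = [Mg^2+][OH^-]^2
Let s = moles of Mg(OH)2 that dissolve per litre. [Mg^2+] = 0.0019 + s ≈ 0.0019, [OH^-] = 2s (common-ion effect: Mg^2+ is already 0.0019 M).
Ksp ≈ 0.0019 × (2s)^2
s = 2.3 × 10^-5 M
Check: s = 2.3 × 10^-5 ≪ 0.0019, so the approximation is valid.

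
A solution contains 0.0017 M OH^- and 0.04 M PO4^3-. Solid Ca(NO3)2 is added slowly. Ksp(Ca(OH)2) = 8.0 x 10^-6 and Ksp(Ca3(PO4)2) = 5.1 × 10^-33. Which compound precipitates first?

Each salt begins to precipitate when Q = Ksp, i.e. when [Ca^2+] reaches its threshold.
For Ca(OH)2: 8.0 x 10^-6 = (0.0017)^2 × [Ca^2+]  ⇒  [Ca^2+] = 2.8 M.
For Ca3(PO4)2: 5.1 × 10^-33 = (0.04)^2 × [Ca^2+]^3  ⇒  [Ca^2+] = 1.5 x 10^-10 M.
The salt with the lower threshold [Ca^2+] precipitates first: Ca3(PO4)2.

Ca3(PO4)2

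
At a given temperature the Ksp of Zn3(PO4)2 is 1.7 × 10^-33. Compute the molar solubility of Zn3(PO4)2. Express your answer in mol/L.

s = 1.1e-7 M

Zn3(PO4)2(s) <=> 3 Zn^2+ + 2 PO4^3-
Ksp = [Zn^2+]^3[PO4^3-]^2
Let s = molar solubility. Then [Zn^2+] = 3s and [PO4^3-] = 2s.
So Ksp = (3s)^3 × (2s)^2 = 108s^5
s^5 = 1.7 × 10^-33 / 108, so s = 1.1 × 10^-7 M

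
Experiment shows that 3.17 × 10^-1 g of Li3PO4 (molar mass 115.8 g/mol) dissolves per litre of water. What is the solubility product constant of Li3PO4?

Ksp ≈ 1.52 × 10^-9

Molar solubility s = (3.17 × 10^-1 g/L) / (115.8 g/mol) = 2.737 x 10^-3 M.
Li3PO4(s) <=> 3 Li^+(aq) + PO4^3-(aq)
For each mole of Li3PO4 that dissolves: [Li^+] = 3s, [PO4^3-] = s.
Ksp = [Li^+]^3[PO4^3-]
So Ksp = (3s)^3 × s = 27s^4
With s = 2.737 × 10^-3: Ksp = 1.52 x 10^-9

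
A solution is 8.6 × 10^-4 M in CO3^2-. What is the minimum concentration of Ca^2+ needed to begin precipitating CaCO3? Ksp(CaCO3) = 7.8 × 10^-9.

CaCO3(s) <=> Ca^2+ + CO3^2-
Ksp = [Ca^2+][CO3^2-]
Precipitation begins when Q = Ksp. With [CO3^2-] = 8.6 × 10^-4 M:
7.8 × 10^-9 = (8.6 × 10^-4) × [Ca^2+]
[Ca^2+] = (7.8 × 10^-9 / 8.6 x 10^-4) = 9.1 × 10^-6 M

[Ca^2+] ≈ 9.1e-6 M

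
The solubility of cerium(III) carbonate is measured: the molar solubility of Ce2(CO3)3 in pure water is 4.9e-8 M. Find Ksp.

Ksp ≈ 3.1 x 10^-35

Ce2(CO3)3(s) ⇌ 2 Ce^3+(aq) + 3 CO3^2-(aq)
With molar solubility s: [Ce^3+] = 2s, [CO3^2-] = 3s.
Ksp = [Ce^3+]^2[CO3^2-]^3
Ksp = (2s)^2(3s)^3 = 108s^5
With s = 4.9 × 10^-8: Ksp = 3.1 x 10^-35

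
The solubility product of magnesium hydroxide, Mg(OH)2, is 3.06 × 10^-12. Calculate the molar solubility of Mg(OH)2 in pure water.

Mg(OH)2(s) ⇌ Mg^2+(aq) + 2 OH^-(aq)
Ksp = [Mg^2+][OH^-]^2
If s mol/L of Mg(OH)2 dissolves, [Mg^2+] = s and [OH^-] = 2s.
Ksp = s(2s)^2 = 4s^3
Solving, s = (3.06 × 10^-12/4)^(1/3) = 9.15 × 10^-5 M

s ≈ 9.15 × 10^-5 M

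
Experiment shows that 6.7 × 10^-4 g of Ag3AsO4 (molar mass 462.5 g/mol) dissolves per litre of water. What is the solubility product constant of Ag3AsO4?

1.2e-22

Molar solubility s = (6.7 × 10^-4 g/L) / (462.5 g/mol) = 1.45 × 10^-6 M.
Ag3AsO4(s) ⇌ 3 Ag^+(aq) + AsO4^3-(aq)
Let s = molar solubility. Then [Ag^+] = 3s and [AsO4^3-] = s.
Ksp = [Ag^+]^3[AsO4^3-]
So Ksp = (3s)^3 × s = 27s^4
With s = 1.45 × 10^-6: Ksp = 1.2 × 10^-22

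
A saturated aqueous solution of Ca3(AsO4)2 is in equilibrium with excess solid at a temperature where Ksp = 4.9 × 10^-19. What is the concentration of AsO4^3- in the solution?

[AsO4^3-] ≈ 1.7 × 10^-4 M

Ca3(AsO4)2(s) ⇌ 3 Ca^2+(aq) + 2 AsO4^3-(aq)
Ksp = [Ca^2+]^3[AsO4^3-]^2
If s mol/L of Ca3(AsO4)2 dissolves, [Ca^2+] = 3s and [AsO4^3-] = 2s.
Ksp = (3s)^3(2s)^2 = 108s^5
Solving, s = (4.9 × 10^-19/108)^(1/5) = 8.54 × 10^-5 M
[AsO4^3-] = 2s = 1.7 × 10^-4 M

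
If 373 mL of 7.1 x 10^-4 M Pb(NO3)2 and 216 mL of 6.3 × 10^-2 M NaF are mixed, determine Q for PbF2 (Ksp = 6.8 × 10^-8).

Total volume = 373 + 216 = 589 mL.
[Pb^2+] = 7.1 x 10^-4 × (373/589) = 4.50 × 10^-4 M
[F^-] = 6.3 × 10^-2 × (216/589) = 2.31 × 10^-2 M
PbF2(s) ⇌ Pb^2+ + 2 F^-, so Q = [Pb^2+][F^-]^2
Q = (4.50 × 10^-4)(2.31 × 10^-2)^2 = 2.4 × 10^-7
Q > Ksp, so PbF2 will precipitate.

2.4e-7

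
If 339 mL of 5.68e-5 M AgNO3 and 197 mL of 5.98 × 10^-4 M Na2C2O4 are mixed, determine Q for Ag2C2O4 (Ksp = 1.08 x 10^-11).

Total volume = 339 + 197 = 536 mL.
[Ag^+] = 5.68 × 10^-5 × (339/536) = 3.592 × 10^-5 M
[C2O4^2-] = 5.98 x 10^-4 × (197/536) = 2.198 x 10^-4 M
Ag2C2O4(s) <=> 2 Ag^+ + C2O4^2-, so Q = [Ag^+]^2[C2O4^2-]
Q = (3.592 × 10^-5)^2(2.198 × 10^-4) = 2.84 × 10^-13
Q < Ksp, so no precipitate of Ag2C2O4 forms.

2.84 x 10^-13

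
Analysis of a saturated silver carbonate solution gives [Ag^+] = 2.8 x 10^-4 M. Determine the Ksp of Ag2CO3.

Ag2CO3(s) ⇌ 2 Ag^+(aq) + CO3^2-(aq)
Stoichiometry gives [CO3^2-] = (1/2)[Ag^+] = 1.40 × 10^-4 M.
Ksp = [Ag^+]^2[CO3^2-]
Ksp = (2.8 x 10^-4)^2 × 1.40 × 10^-4 = 1.1 × 10^-11

Ksp = 1.1 x 10^-11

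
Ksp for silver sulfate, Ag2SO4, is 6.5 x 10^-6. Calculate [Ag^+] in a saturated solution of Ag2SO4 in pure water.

Ag2SO4(s) ⇌ 2 Ag^+ + SO4^2-
Ksp = [Ag^+]^2[SO4^2-]
For each mole of Ag2SO4 that dissolves: [Ag^+] = 2s, [SO4^2-] = s.
Ksp = (2s)^2s = 4s^3
s = (6.5 x 10^-6 / 4)^(1/3) = 1.18 × 10^-2 M
[Ag^+] = 2s = 2.4 × 10^-2 M

[Ag^+] ≈ 0.024 M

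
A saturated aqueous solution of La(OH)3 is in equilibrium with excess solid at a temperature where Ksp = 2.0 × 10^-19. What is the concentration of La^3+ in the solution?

La(OH)3(s) <=> La^3+ + 3 OH^-
Ksp = [La^3+][OH^-]^3
If s mol/L of La(OH)3 dissolves, [La^3+] = s and [OH^-] = 3s.
Substituting: Ksp = s(3s)^3 = 27s^4
s = (2.0 × 10^-19 / 27)^(1/4) = 9.28 × 10^-6 M
[La^3+] = s = 9.3 x 10^-6 M

[La^3+] ≈ 9.3 × 10^-6 M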